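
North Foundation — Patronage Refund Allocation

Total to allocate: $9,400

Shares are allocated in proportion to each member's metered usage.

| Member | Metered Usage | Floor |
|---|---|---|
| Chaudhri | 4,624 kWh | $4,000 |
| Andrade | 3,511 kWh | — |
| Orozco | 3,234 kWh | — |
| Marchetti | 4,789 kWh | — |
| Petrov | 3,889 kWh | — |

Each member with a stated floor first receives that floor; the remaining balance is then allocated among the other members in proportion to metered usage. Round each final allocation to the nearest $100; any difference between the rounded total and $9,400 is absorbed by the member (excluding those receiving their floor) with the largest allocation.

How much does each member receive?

Chaudhri: $4,000 | Andrade: $1,200 | Orozco: $1,100 | Marchetti: $1,700 | Petrov: $1,400

Minimums first: Chaudhri $4,000. Remaining pool $5,400.
Remaining pool split over remaining metered usage 15,423: Andrade 1,229.29 → $1,200; Orozco 1,132.31 → $1,100; Marchetti 1,676.76 → $1,700; Petrov 1,361.64 → $1,400.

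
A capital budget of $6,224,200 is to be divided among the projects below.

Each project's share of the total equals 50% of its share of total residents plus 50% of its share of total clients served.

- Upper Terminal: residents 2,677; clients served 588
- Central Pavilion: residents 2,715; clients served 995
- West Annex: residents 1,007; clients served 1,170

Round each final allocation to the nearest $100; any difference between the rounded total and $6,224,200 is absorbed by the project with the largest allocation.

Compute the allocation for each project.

Upper Terminal: $1,966,600; Central Pavilion: $2,445,200; West Annex: $1,812,400

Residents total 6,399; clients served total 2,753.
Blended shares (50% residents + 50% clients served): Upper Terminal 0.3160; Central Pavilion 0.3929; West Annex 0.2912.
Raw shares: Upper Terminal 1,966,634.94; Central Pavilion 2,445,204.81; West Annex 1,812,360.25.
At nearest $100: Upper Terminal $1,966,600; Central Pavilion $2,445,200; West Annex $1,812,400. Sum = $6,224,200.
No rounding difference to absorb.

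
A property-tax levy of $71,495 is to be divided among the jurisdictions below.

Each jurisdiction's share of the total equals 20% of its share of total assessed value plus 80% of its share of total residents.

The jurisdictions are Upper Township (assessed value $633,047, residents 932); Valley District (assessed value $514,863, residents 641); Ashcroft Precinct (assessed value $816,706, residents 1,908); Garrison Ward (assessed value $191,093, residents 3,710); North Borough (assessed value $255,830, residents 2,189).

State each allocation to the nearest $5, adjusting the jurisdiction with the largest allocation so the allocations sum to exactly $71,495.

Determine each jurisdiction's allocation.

Totals — assessed value 2,411,539, residents 9,380.
Composite weights (20% assessed value + 80% residents): Upper Township 0.1320; Valley District 0.0974; Ashcroft Precinct 0.2305; Garrison Ward 0.3323; North Borough 0.2079.
Pro-rata amounts: Upper Township 9,436.61; Valley District 6,961.43; Ashcroft Precinct 16,476.91; Garrison Ward 23,755.37; North Borough 14,864.69.
Rounded to nearest $5: Upper Township $9,435; Valley District $6,960; Ashcroft Precinct $16,475; Garrison Ward $23,755; North Borough $14,865. Sum = $71,490.
Difference $71,495 − $71,490 = +$5 applied to largest allocation (Garrison Ward): Garrison Ward becomes $23,760.

Upper Township: $9,435 · Valley District: $6,960 · Ashcroft Precinct: $16,475 · Garrison Ward: $23,760 · North Borough: $14,865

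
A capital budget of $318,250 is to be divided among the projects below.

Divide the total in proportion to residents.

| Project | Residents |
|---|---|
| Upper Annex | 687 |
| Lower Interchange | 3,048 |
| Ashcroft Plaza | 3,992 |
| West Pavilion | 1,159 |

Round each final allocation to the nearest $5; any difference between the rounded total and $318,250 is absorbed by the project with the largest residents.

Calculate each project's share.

Upper Annex: $24,605; Lower Interchange: $109,165; Ashcroft Plaza: $142,970; West Pavilion: $41,510

Combined residents = 687 + 3,048 + 3,992 + 1,159 = 8,886.
Unrounded shares: Upper Annex 24,604.74; Lower Interchange 109,163.40; Ashcroft Plaza 142,972.54; West Pavilion 41,509.31.
At nearest $5: Upper Annex $24,605; Lower Interchange $109,165; Ashcroft Plaza $142,975; West Pavilion $41,510. Sum = $318,255.
Difference $318,250 − $318,255 = −$5 applied to largest residents (Ashcroft Plaza): Ashcroft Plaza becomes $142,970.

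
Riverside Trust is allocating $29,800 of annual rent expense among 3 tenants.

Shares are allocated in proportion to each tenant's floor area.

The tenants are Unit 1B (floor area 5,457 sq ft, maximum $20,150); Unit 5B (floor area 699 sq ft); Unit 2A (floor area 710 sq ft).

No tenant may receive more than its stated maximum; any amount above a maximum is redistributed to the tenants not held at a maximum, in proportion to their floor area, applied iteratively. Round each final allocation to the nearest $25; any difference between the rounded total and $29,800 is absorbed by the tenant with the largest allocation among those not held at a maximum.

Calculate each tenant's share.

Sum of floor area: 6,866.
Pro-rata shares before constraints: Unit 1B 23,684.62; Unit 5B 3,033.82; Unit 2A 3,081.56.
Held at cap: Unit 1B ($20,150); remaining pool $9,650 reallocated over remaining floor area 1,409.
Redistributed shares: Unit 5B 4,787.33 → $4,775; Unit 2A 4,862.67 → $4,875.

Unit 1B: $20,150 · Unit 5B: $4,775 · Unit 2A: $4,875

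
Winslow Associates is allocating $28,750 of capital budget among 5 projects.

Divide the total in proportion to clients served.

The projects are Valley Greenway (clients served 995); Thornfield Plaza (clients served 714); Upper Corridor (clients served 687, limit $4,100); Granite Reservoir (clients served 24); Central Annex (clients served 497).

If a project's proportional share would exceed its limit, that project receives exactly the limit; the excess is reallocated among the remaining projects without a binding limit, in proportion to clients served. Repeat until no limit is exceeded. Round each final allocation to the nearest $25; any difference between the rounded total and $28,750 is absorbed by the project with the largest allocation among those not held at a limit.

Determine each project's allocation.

Valley Greenway: $10,975 | Thornfield Plaza: $7,900 | Upper Corridor: $4,100 | Granite Reservoir: $275 | Central Annex: $5,500

Sum of clients served: 2,917.
Proportional shares (ignoring caps): Valley Greenway 9,806.74; Thornfield Plaza 7,037.20; Upper Corridor 6,771.08; Granite Reservoir 236.54; Central Annex 4,898.44.
Held at cap: Upper Corridor ($4,100); remaining pool $24,650 reallocated over remaining clients served 2,230.
Shares after redistribution: Valley Greenway 10,998.54 → $11,000; Thornfield Plaza 7,892.42 → $7,900; Granite Reservoir 265.29 → $275; Central Annex 5,493.74 → $5,500.
Rounding difference −$25 applied to Valley Greenway → $10,975.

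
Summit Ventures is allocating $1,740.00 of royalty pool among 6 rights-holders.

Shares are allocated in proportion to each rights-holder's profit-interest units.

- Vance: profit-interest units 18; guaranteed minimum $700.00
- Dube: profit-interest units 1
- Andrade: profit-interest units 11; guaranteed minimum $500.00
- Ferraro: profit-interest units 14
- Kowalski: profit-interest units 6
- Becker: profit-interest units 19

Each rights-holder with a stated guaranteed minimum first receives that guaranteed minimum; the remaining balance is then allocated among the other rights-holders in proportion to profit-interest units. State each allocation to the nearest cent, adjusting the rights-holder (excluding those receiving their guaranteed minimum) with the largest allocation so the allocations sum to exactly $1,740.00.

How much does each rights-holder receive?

Minimums first: Vance $700.00; Andrade $500.00. Residual $540.00.
Residual split over remaining profit-interest units 40: Dube 13.5000 → $13.50; Ferraro 189.0000 → $189.00; Kowalski 81.0000 → $81.00; Becker 256.5000 → $256.50.

Vance: $700.00; Dube: $13.50; Andrade: $500.00; Ferraro: $189.00; Kowalski: $81.00; Becker: $256.50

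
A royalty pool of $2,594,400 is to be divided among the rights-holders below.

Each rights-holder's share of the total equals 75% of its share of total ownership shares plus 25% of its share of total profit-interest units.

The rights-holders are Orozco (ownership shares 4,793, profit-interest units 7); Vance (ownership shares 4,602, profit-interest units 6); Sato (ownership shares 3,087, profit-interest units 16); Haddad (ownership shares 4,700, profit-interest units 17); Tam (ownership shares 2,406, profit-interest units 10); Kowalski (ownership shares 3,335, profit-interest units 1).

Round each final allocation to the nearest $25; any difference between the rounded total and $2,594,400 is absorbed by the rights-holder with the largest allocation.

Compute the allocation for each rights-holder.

Totals — ownership shares 22,923, profit-interest units 57.
Composite weights (75% ownership shares + 25% profit-interest units): Orozco 0.1875; Vance 0.1769; Sato 0.1712; Haddad 0.2283; Tam 0.1226; Kowalski 0.1135.
Raw shares: Orozco 486,502.49; Vance 458,910.67; Sato 444,100.61; Haddad 592,397.74; Tam 318,020.80; Kowalski 294,467.68.
Rounded to nearest $25: Orozco $486,500; Vance $458,900; Sato $444,100; Haddad $592,400; Tam $318,025; Kowalski $294,475. Sum = $2,594,400.
Rounded total matches; no reconciliation needed.

Orozco: $486,500 · Vance: $458,900 · Sato: $444,100 · Haddad: $592,400 · Tam: $318,025 · Kowalski: $294,475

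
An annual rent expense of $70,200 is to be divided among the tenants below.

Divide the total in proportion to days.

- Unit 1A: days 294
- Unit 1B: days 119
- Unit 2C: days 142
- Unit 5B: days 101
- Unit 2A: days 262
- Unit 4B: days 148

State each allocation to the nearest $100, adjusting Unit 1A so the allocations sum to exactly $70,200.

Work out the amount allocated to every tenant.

Unit 1A: $19,300 | Unit 1B: $7,800 | Unit 2C: $9,400 | Unit 5B: $6,700 | Unit 2A: $17,300 | Unit 4B: $9,700

Combined days = 1,066.
Pro-rata amounts: Unit 1A 294/1,066 × $70,200 = 19,360.98; Unit 1B 119/1,066 × $70,200 = 7,836.59; Unit 2C 142/1,066 × $70,200 = 9,351.22; Unit 5B 101/1,066 × $70,200 = 6,651.22; Unit 2A 262/1,066 × $70,200 = 17,253.66; Unit 4B 148/1,066 × $70,200 = 9,746.34.
Rounded to nearest $100: Unit 1A $19,400; Unit 1B $7,800; Unit 2C $9,400; Unit 5B $6,700; Unit 2A $17,300; Unit 4B $9,700. Sum = $70,300.
Difference $70,200 − $70,300 = −$100 applied to Unit 1A: Unit 1A becomes $19,300.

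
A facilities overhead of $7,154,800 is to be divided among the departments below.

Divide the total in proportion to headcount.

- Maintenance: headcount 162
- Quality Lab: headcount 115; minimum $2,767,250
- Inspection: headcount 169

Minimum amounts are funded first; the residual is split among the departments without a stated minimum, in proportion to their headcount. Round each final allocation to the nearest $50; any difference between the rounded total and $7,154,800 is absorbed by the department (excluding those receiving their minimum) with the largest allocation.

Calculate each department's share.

Fund the minimums — Quality Lab $2,767,250. Remaining pool $4,387,550.
Remaining pool split over remaining headcount 331: Maintenance 2,147,380.97 → $2,147,400; Inspection 2,240,169.03 → $2,240,150.

Maintenance: $2,147,400 · Quality Lab: $2,767,250 · Inspection: $2,240,150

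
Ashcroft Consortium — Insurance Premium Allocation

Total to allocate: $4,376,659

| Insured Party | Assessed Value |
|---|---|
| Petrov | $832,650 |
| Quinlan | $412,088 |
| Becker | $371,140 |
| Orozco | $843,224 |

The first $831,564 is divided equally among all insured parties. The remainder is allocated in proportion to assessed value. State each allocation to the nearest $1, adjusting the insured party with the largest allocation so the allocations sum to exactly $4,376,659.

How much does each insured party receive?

Petrov: $1,408,257 | Quinlan: $801,966 | Becker: $742,935 | Orozco: $1,423,501

$831,564 shared equally gives $207,891 per insured party.
Remainder $3,545,095 by assessed value (total 2,459,102): Petrov 1,200,366.37 → $1,200,366; Quinlan 594,075.04 → $594,075; Becker 535,043.51 → $535,044; Orozco 1,215,610.08 → $1,215,610.
Totals: Petrov $207,891 + $1,200,366 = $1,408,257; Quinlan $207,891 + $594,075 = $801,966; Becker $207,891 + $535,044 = $742,935; Orozco $207,891 + $1,215,610 = $1,423,501.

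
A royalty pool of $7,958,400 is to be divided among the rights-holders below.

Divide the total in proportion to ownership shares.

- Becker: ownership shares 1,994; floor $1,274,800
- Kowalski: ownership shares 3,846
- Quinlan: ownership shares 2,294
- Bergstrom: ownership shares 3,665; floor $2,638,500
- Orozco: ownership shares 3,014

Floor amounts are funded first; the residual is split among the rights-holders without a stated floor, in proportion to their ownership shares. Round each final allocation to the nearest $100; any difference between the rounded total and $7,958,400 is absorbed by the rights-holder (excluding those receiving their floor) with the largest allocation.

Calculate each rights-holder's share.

Becker: $1,274,800 · Kowalski: $1,699,500 · Quinlan: $1,013,700 · Bergstrom: $2,638,500 · Orozco: $1,331,900

Fund the minimums — Becker $1,274,800; Bergstrom $2,638,500. Balance $4,045,100.
Balance split over remaining ownership shares 9,154: Kowalski 1,699,525.30 → $1,699,500; Quinlan 1,013,705.42 → $1,013,700; Orozco 1,331,869.28 → $1,331,900.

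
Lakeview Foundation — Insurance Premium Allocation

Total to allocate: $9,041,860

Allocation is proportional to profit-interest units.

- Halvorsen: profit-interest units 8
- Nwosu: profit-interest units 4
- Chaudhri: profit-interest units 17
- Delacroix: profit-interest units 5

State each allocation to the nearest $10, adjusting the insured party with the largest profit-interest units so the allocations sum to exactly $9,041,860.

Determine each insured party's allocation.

Total profit-interest units = 8 + 4 + 17 + 5 = 34.
Proportional shares: Halvorsen 2,127,496.47; Nwosu 1,063,748.24; Chaudhri 4,520,930.00; Delacroix 1,329,685.29.
Rounded to nearest $10: Halvorsen $2,127,500; Nwosu $1,063,750; Chaudhri $4,520,930; Delacroix $1,329,690. Sum = $9,041,870.
Difference $9,041,860 − $9,041,870 = −$10 applied to largest profit-interest units (Chaudhri): Chaudhri becomes $4,520,920.

Halvorsen: $2,127,500; Nwosu: $1,063,750; Chaudhri: $4,520,920; Delacroix: $1,329,690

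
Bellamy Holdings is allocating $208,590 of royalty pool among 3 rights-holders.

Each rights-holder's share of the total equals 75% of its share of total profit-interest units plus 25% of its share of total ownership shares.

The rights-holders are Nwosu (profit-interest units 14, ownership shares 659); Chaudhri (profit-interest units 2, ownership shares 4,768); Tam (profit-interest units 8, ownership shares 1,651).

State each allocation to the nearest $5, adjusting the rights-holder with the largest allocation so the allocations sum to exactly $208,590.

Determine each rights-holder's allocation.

Profit-interest units total 24; ownership shares total 7,078.
Combined weights (75% profit-interest units + 25% ownership shares): Nwosu 0.4608; Chaudhri 0.2309; Tam 0.3083.
Pro-rata amounts: Nwosu 96,113.34; Chaudhri 48,165.34; Tam 64,311.32.
At nearest $5: Nwosu $96,115; Chaudhri $48,165; Tam $64,310. Sum = $208,590.
Rounded total matches; no reconciliation needed.

Nwosu: $96,115 | Chaudhri: $48,165 | Tam: $64,310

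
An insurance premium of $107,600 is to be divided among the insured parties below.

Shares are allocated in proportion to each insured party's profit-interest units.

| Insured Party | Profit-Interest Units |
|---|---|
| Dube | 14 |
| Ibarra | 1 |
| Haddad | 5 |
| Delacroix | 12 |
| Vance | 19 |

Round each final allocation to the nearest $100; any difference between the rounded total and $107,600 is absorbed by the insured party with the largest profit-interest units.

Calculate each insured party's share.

Profit-interest units total: 51.
Proportional shares: Dube 14/51 × $107,600 = 29,537.25; Ibarra 1/51 × $107,600 = 2,109.80; Haddad 5/51 × $107,600 = 10,549.02; Delacroix 12/51 × $107,600 = 25,317.65; Vance 19/51 × $107,600 = 40,086.27.
After rounding ($100): Dube $29,500; Ibarra $2,100; Haddad $10,500; Delacroix $25,300; Vance $40,100. Sum = $107,500.
Difference $107,600 − $107,500 = +$100 applied to largest profit-interest units (Vance): Vance becomes $40,200.

Dube: $29,500 · Ibarra: $2,100 · Haddad: $10,500 · Delacroix: $25,300 · Vance: $40,200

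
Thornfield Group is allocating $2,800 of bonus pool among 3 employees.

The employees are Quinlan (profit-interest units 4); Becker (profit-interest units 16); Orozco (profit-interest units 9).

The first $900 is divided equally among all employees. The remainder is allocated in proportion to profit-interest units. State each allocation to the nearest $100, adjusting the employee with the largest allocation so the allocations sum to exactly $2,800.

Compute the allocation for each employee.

Quinlan: $600 | Becker: $1,300 | Orozco: $900

Equal tier: $900 ÷ 3 = $300 apiece.
Remainder $1,900 by profit-interest units (total 29): Quinlan 262.07 → $300; Becker 1,048.28 → $1,000; Orozco 589.66 → $600.
Totals: Quinlan $300 + $300 = $600; Becker $300 + $1,000 = $1,300; Orozco $300 + $600 = $900.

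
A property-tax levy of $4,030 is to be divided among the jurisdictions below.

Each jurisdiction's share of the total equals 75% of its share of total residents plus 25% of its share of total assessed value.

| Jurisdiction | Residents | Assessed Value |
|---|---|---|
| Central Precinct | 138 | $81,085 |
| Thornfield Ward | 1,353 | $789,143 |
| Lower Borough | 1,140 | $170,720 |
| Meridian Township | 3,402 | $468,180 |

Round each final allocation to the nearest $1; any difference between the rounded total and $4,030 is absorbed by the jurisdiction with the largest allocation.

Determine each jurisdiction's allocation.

Totals — residents 6,033, assessed value 1,509,128.
Blended shares (75% residents + 25% assessed value): Central Precinct 0.0306; Thornfield Ward 0.2989; Lower Borough 0.1700; Meridian Township 0.5005.
Proportional shares: Central Precinct 123.27; Thornfield Ward 1,204.68; Lower Borough 685.11; Meridian Township 2,016.94.
At nearest $1: Central Precinct $123; Thornfield Ward $1,205; Lower Borough $685; Meridian Township $2,017. Sum = $4,030.
Rounded total matches; no reconciliation needed.

Central Precinct: $123; Thornfield Ward: $1,205; Lower Borough: $685; Meridian Township: $2,017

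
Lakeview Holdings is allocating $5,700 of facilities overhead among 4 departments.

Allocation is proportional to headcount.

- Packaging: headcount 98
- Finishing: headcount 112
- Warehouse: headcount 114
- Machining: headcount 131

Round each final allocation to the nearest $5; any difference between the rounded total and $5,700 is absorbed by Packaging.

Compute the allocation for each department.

Packaging: $1,225; Finishing: $1,405; Warehouse: $1,430; Machining: $1,640

Headcount total: 455.
Proportional shares: Packaging 98/455 × $5,700 = 1,227.69; Finishing 112/455 × $5,700 = 1,403.08; Warehouse 114/455 × $5,700 = 1,428.13; Machining 131/455 × $5,700 = 1,641.10.
After rounding ($5): Packaging $1,230; Finishing $1,405; Warehouse $1,430; Machining $1,640. Sum = $5,705.
Difference $5,700 − $5,705 = −$5 applied to Packaging: Packaging becomes $1,225.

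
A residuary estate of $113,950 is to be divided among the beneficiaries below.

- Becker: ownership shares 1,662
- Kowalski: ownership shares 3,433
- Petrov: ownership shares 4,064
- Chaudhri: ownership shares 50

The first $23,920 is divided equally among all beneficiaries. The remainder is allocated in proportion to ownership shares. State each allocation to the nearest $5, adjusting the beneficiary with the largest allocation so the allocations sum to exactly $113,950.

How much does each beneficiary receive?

$23,920 shared equally gives $5,980 per beneficiary.
Remainder $90,030 by ownership shares (total 9,209): Becker 16,248.22 → $16,250; Kowalski 33,562.06 → $33,560; Petrov 39,730.91 → $39,730; Chaudhri 488.82 → $490.
Totals: Becker $5,980 + $16,250 = $22,230; Kowalski $5,980 + $33,560 = $39,540; Petrov $5,980 + $39,730 = $45,710; Chaudhri $5,980 + $490 = $6,470.

Becker: $22,230 | Kowalski: $39,540 | Petrov: $45,710 | Chaudhri: $6,470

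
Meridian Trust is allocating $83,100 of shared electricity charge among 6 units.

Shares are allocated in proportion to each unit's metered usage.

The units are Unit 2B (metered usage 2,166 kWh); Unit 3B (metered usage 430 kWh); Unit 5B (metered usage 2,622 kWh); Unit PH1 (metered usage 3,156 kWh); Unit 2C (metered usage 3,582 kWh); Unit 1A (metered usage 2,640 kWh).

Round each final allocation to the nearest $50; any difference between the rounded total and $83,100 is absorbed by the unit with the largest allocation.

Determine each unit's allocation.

Metered usage total: 14,596.
Proportional shares: Unit 2B 2,166/14,596 × $83,100 = 12,331.78; Unit 3B 430/14,596 × $83,100 = 2,448.14; Unit 5B 2,622/14,596 × $83,100 = 14,927.94; Unit PH1 3,156/14,596 × $83,100 = 17,968.18; Unit 2C 3,582/14,596 × $83,100 = 20,393.55; Unit 1A 2,640/14,596 × $83,100 = 15,030.42.
Rounded to nearest $50: Unit 2B $12,350; Unit 3B $2,450; Unit 5B $14,950; Unit PH1 $17,950; Unit 2C $20,400; Unit 1A $15,050. Sum = $83,150.
Difference $83,100 − $83,150 = −$50 applied to largest allocation (Unit 2C): Unit 2C becomes $20,350.

Unit 2B: $12,350 · Unit 3B: $2,450 · Unit 5B: $14,950 · Unit PH1: $17,950 · Unit 2C: $20,350 · Unit 1A: $15,050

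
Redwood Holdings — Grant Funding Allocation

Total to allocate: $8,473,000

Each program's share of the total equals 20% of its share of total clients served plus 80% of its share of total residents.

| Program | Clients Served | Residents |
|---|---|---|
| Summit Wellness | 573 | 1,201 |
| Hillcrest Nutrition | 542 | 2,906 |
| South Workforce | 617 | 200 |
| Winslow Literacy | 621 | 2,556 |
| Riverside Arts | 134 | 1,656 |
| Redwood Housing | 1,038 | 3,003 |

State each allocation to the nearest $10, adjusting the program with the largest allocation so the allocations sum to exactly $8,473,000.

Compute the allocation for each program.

Summit Wellness: $982,010 · Hillcrest Nutrition: $1,970,160 · South Workforce: $414,280 · Winslow Literacy: $1,802,230 · Riverside Arts: $1,038,640 · Redwood Housing: $2,265,680

Totals — clients served 3,525, residents 11,522.
Blended shares (20% clients served + 80% residents): Summit Wellness 0.1159; Hillcrest Nutrition 0.2325; South Workforce 0.0489; Winslow Literacy 0.2127; Riverside Arts 0.1226; Redwood Housing 0.2674.
Proportional shares: Summit Wellness 982,011.71; Hillcrest Nutrition 1,970,161.44; South Workforce 414,275.22; Winslow Literacy 1,802,234.48; Riverside Arts 1,038,644.70; Redwood Housing 2,265,672.45.
After rounding ($10): Summit Wellness $982,010; Hillcrest Nutrition $1,970,160; South Workforce $414,280; Winslow Literacy $1,802,230; Riverside Arts $1,038,640; Redwood Housing $2,265,670. Sum = $8,472,990.
Difference $8,473,000 − $8,472,990 = +$10 applied to largest allocation (Redwood Housing): Redwood Housing becomes $2,265,680.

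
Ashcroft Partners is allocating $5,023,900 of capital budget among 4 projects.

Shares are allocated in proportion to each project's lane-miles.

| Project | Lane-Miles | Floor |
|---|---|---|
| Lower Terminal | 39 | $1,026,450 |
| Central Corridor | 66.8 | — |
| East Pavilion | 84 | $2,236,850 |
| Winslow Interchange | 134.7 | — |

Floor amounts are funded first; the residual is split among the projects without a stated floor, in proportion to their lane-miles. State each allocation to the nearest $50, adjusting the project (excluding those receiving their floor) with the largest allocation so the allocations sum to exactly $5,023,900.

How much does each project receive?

Lower Terminal: $1,026,450 · Central Corridor: $583,650 · East Pavilion: $2,236,850 · Winslow Interchange: $1,176,950

Guaranteed amounts: Lower Terminal $1,026,450; East Pavilion $2,236,850. Balance $1,760,600.
Balance split over remaining lane-miles 201.5: Central Corridor 583,662.93 → $583,650; Winslow Interchange 1,176,937.07 → $1,176,950.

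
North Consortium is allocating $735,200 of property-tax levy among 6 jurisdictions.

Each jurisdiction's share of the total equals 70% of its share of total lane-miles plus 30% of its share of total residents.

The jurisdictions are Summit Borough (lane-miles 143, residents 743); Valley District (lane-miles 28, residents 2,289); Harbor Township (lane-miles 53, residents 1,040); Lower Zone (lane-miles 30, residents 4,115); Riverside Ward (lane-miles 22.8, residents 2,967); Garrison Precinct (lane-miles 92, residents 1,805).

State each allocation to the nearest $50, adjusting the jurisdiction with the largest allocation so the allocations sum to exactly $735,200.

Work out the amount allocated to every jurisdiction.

Totals — lane-miles 368.8, residents 12,959.
Combined weights (70% lane-miles + 30% residents): Summit Borough 0.2886; Valley District 0.1061; Harbor Township 0.1247; Lower Zone 0.1522; Riverside Ward 0.1120; Garrison Precinct 0.2164.
Unrounded shares: Summit Borough 212,194.33; Valley District 78,030.85; Harbor Township 91,659.19; Lower Zone 111,899.95; Riverside Ward 82,313.98; Garrison Precinct 159,101.71.
After rounding ($50): Summit Borough $212,200; Valley District $78,050; Harbor Township $91,650; Lower Zone $111,900; Riverside Ward $82,300; Garrison Precinct $159,100. Sum = $735,200.
No rounding difference to absorb.

Summit Borough: $212,200; Valley District: $78,050; Harbor Township: $91,650; Lower Zone: $111,900; Riverside Ward: $82,300; Garrison Precinct: $159,100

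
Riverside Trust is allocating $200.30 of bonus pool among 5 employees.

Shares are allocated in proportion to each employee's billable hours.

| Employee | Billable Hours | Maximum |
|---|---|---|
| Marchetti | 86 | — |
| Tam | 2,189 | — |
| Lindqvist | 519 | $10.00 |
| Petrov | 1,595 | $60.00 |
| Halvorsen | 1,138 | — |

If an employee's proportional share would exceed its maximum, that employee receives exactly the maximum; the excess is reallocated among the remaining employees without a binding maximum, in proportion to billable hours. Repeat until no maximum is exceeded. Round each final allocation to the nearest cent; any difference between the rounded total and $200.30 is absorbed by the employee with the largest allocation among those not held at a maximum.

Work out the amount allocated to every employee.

Billable hours total: 5,527.
Pro-rata shares before constraints: Marchetti 3.1167; Tam 79.3300; Lindqvist 18.8087; Petrov 57.8032; Halvorsen 41.2414.
Cap binds for Lindqvist ($10.00); balance $190.30 reallocated over remaining billable hours 5,008.
Cap binds for Petrov ($60.00); balance $130.30 reallocated over remaining billable hours 3,413.
Shares after redistribution: Marchetti 3.2833 → $3.28; Tam 83.5707 → $83.57; Halvorsen 43.4461 → $43.45.

Marchetti: $3.28; Tam: $83.57; Lindqvist: $10.00; Petrov: $60.00; Halvorsen: $43.45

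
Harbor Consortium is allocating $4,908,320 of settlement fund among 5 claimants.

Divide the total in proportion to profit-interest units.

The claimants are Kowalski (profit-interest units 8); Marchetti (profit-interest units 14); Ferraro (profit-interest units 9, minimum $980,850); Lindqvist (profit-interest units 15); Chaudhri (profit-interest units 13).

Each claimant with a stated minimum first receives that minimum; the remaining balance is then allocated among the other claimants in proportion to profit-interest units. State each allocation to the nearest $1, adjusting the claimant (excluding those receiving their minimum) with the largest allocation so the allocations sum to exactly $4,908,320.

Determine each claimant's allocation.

Kowalski: $628,395 | Marchetti: $1,099,692 | Ferraro: $980,850 | Lindqvist: $1,178,241 | Chaudhri: $1,021,142

Guaranteed amounts: Ferraro $980,850. Balance $3,927,470.
Balance split over remaining profit-interest units 50: Kowalski 628,395.20 → $628,395; Marchetti 1,099,691.60 → $1,099,692; Lindqvist 1,178,241.00 → $1,178,241; Chaudhri 1,021,142.20 → $1,021,142.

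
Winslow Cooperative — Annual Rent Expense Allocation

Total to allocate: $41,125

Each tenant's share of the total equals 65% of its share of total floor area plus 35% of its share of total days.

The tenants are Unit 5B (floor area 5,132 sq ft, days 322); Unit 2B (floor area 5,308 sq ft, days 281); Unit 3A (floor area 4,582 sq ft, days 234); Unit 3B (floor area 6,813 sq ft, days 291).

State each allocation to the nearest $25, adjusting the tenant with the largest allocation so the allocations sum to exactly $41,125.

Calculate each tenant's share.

Unit 5B: $10,400; Unit 2B: $10,075; Unit 3A: $8,600; Unit 3B: $12,050

Floor area total 21,835; days total 1,128.
Combined weights (65% floor area + 35% days): Unit 5B 0.2527; Unit 2B 0.2452; Unit 3A 0.2090; Unit 3B 0.2931.
Proportional shares: Unit 5B 10,391.65; Unit 2B 10,083.94; Unit 3A 8,595.40; Unit 3B 12,054.02.
After rounding ($25): Unit 5B $10,400; Unit 2B $10,075; Unit 3A $8,600; Unit 3B $12,050. Sum = $41,125.
Rounded total matches; no reconciliation needed.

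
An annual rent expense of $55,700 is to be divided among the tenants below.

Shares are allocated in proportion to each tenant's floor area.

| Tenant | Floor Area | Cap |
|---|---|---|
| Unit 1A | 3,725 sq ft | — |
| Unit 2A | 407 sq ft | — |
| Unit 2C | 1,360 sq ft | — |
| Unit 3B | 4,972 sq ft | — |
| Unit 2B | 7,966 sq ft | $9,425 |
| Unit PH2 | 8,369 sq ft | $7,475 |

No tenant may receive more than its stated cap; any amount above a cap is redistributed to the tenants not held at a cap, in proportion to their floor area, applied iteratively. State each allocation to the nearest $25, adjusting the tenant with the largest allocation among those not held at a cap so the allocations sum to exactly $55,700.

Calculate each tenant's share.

Unit 1A: $13,800 | Unit 2A: $1,500 | Unit 2C: $5,050 | Unit 3B: $18,450 | Unit 2B: $9,425 | Unit PH2: $7,475

Combined floor area = 26,799.
Unconstrained shares: Unit 1A 7,742.17; Unit 2A 845.92; Unit 2C 2,826.67; Unit 3B 10,333.98; Unit 2B 16,556.82; Unit PH2 17,394.43.
Held at cap: Unit 2B ($9,425), Unit PH2 ($7,475); residual $38,800 reallocated over remaining floor area 10,464.
Remaining shares: Unit 1A 13,812.12 → $13,800; Unit 2A 1,509.14 → $1,500; Unit 2C 5,042.81 → $5,050; Unit 3B 18,435.93 → $18,425.
Rounding difference +$25 applied to Unit 3B → $18,450.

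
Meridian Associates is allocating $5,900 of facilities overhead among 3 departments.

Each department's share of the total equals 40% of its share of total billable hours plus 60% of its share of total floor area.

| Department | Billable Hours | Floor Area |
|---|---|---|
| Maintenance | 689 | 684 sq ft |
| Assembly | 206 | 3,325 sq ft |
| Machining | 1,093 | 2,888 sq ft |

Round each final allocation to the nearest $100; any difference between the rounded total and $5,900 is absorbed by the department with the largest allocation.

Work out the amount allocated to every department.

Totals — billable hours 1,988, floor area 6,897.
Combined weights (40% billable hours + 60% floor area): Maintenance 0.1981; Assembly 0.3307; Machining 0.4712.
Unrounded shares: Maintenance 1,169.00; Assembly 1,951.16; Machining 2,779.84.
After rounding ($100): Maintenance $1,200; Assembly $2,000; Machining $2,800. Sum = $6,000.
Difference $5,900 − $6,000 = −$100 applied to largest allocation (Machining): Machining becomes $2,700.

Maintenance: $1,200 · Assembly: $2,000 · Machining: $2,700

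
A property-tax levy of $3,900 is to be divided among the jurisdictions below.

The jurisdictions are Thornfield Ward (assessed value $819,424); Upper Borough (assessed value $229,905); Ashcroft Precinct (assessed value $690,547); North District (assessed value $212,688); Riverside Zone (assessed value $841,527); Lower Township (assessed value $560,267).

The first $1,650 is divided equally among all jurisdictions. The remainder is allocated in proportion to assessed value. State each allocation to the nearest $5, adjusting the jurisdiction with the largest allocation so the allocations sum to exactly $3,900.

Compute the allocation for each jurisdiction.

Equal tier: $1,650 ÷ 6 = $275 apiece.
Remainder $2,250 by assessed value (total 3,354,358): Thornfield Ward 549.64 → $550; Upper Borough 154.21 → $155; Ashcroft Precinct 463.20 → $465; North District 142.66 → $145; Riverside Zone 564.47 → $565; Lower Township 375.81 → $375.
Rounding difference −$5 on remainder applied to Riverside Zone.
Totals: Thornfield Ward $275 + $550 = $825; Upper Borough $275 + $155 = $430; Ashcroft Precinct $275 + $465 = $740; North District $275 + $145 = $420; Riverside Zone $275 + $560 = $835; Lower Township $275 + $375 = $650.

Thornfield Ward: $825 | Upper Borough: $430 | Ashcroft Precinct: $740 | North District: $420 | Riverside Zone: $835 | Lower Township: $650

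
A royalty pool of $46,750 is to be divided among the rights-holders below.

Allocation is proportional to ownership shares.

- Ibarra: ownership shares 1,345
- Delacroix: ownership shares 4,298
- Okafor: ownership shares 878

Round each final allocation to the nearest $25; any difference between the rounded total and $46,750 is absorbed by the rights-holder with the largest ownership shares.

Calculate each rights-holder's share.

Total ownership shares = 6,521.
Raw shares: Ibarra 1,345/6,521 × $46,750 = 9,642.50; Delacroix 4,298/6,521 × $46,750 = 30,812.99; Okafor 878/6,521 × $46,750 = 6,294.51.
After rounding ($25): Ibarra $9,650; Delacroix $30,825; Okafor $6,300. Sum = $46,775.
Difference $46,750 − $46,775 = −$25 applied to largest ownership shares (Delacroix): Delacroix becomes $30,800.

Ibarra: $9,650 | Delacroix: $30,800 | Okafor: $6,300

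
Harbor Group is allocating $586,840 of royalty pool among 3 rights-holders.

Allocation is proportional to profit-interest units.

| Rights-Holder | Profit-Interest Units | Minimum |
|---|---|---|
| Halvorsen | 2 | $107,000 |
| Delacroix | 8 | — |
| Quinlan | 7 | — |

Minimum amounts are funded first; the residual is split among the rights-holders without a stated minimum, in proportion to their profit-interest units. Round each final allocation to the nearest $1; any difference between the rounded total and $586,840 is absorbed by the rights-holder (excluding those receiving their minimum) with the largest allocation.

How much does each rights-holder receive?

Halvorsen: $107,000 | Delacroix: $255,915 | Quinlan: $223,925

Minimums first: Halvorsen $107,000. Residual $479,840.
Residual split over remaining profit-interest units 15: Delacroix 255,914.67 → $255,915; Quinlan 223,925.33 → $223,925.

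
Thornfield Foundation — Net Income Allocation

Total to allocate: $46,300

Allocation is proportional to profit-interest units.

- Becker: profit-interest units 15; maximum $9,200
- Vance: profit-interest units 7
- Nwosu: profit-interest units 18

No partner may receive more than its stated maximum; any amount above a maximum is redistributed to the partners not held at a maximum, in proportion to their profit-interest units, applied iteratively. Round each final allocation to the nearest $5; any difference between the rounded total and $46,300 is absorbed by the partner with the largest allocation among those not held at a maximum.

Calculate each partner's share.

Becker: $9,200 · Vance: $10,390 · Nwosu: $26,710

Sum of profit-interest units: 40.
Unconstrained shares: Becker 17,362.50; Vance 8,102.50; Nwosu 20,835.00.
Capped: Becker ($9,200); residual $37,100 reallocated over remaining profit-interest units 25.
Remaining shares: Vance 10,388.00 → $10,390; Nwosu 26,712.00 → $26,710.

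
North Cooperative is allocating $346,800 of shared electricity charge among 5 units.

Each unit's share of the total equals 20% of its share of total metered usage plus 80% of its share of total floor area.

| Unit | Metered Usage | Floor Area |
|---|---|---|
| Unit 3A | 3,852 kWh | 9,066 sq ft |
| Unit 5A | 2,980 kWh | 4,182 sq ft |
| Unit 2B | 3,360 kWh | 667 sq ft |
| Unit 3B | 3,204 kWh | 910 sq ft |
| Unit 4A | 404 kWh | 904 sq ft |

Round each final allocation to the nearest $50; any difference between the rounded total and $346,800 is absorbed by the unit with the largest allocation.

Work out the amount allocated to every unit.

Totals — metered usage 13,800, floor area 15,729.
Blended shares (20% metered usage + 80% floor area): Unit 3A 0.5169; Unit 5A 0.2559; Unit 2B 0.0826; Unit 3B 0.0927; Unit 4A 0.0518.
Raw shares: Unit 3A 179,273.45; Unit 5A 88,743.02; Unit 2B 28,652.70; Unit 3B 32,154.85; Unit 4A 17,975.97.
At nearest $50: Unit 3A $179,250; Unit 5A $88,750; Unit 2B $28,650; Unit 3B $32,150; Unit 4A $18,000. Sum = $346,800.
No rounding difference to absorb.

Unit 3A: $179,250; Unit 5A: $88,750; Unit 2B: $28,650; Unit 3B: $32,150; Unit 4A: $18,000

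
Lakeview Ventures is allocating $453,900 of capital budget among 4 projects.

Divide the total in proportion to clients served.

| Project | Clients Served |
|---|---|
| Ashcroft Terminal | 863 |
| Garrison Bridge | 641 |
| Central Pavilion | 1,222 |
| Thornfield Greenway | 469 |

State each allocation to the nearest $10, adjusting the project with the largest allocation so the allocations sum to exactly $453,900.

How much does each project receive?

Total clients served = 3,195.
Unrounded shares: Ashcroft Terminal 863/3,195 × $453,900 = 122,602.72; Garrison Bridge 641/3,195 × $453,900 = 91,064.13; Central Pavilion 1,222/3,195 × $453,900 = 173,604.32; Thornfield Greenway 469/3,195 × $453,900 = 66,628.83.
Rounded to nearest $10: Ashcroft Terminal $122,600; Garrison Bridge $91,060; Central Pavilion $173,600; Thornfield Greenway $66,630. Sum = $453,890.
Difference $453,900 − $453,890 = +$10 applied to largest allocation (Central Pavilion): Central Pavilion becomes $173,610.

Ashcroft Terminal: $122,600 · Garrison Bridge: $91,060 · Central Pavilion: $173,610 · Thornfield Greenway: $66,630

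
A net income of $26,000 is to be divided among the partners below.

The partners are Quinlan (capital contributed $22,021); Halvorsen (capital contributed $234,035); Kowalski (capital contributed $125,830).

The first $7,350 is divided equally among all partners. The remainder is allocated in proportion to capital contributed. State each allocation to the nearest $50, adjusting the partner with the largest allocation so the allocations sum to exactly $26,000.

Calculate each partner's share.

Quinlan: $3,550 | Halvorsen: $13,850 | Kowalski: $8,600

$7,350 shared equally gives $2,450 per partner.
Remainder $18,650 by capital contributed (total 381,886): Quinlan 1,075.43 → $1,100; Halvorsen 11,429.47 → $11,450; Kowalski 6,145.10 → $6,150.
Rounding difference −$50 on remainder applied to Halvorsen.
Totals: Quinlan $2,450 + $1,100 = $3,550; Halvorsen $2,450 + $11,400 = $13,850; Kowalski $2,450 + $6,150 = $8,600.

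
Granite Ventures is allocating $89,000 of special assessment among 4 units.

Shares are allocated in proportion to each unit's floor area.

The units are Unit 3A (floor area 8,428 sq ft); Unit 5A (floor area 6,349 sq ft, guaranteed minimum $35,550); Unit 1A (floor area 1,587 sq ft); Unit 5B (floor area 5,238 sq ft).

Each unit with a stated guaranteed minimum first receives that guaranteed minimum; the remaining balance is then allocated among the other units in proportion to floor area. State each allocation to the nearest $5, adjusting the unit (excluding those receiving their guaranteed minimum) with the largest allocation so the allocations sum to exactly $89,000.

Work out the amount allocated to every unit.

Unit 3A: $29,535; Unit 5A: $35,550; Unit 1A: $5,560; Unit 5B: $18,355

Guaranteed amounts: Unit 5A $35,550. Remaining pool $53,450.
Remaining pool split over remaining floor area 15,253: Unit 3A 29,533.64 → $29,535; Unit 1A 5,561.21 → $5,560; Unit 5B 18,355.15 → $18,355.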